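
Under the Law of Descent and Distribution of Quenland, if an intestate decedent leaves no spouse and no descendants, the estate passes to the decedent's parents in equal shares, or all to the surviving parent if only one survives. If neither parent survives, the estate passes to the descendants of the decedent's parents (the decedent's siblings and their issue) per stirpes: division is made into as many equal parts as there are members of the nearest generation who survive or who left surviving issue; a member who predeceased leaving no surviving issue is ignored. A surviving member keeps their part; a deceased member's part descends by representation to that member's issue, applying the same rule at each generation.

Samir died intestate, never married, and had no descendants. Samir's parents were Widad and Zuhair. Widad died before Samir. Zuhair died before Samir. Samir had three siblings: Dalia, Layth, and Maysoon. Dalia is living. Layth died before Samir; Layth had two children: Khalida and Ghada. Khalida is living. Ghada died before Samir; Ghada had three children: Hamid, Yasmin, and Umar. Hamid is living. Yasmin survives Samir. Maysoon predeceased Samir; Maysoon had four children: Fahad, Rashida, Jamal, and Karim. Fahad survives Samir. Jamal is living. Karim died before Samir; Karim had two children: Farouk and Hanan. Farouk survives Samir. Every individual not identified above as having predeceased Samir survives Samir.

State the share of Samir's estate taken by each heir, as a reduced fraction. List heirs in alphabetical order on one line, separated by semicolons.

Dalia 1/3; Fahad 1/12; Farouk 1/24; Hamid 1/18; Hanan 1/24; Jamal 1/12; Khalida 1/6; Rashida 1/12; Umar 1/18; Yasmin 1/18

Neither parent survives and there are no descendants, so the estate passes to Samir's siblings and their issue per stirpes.
The estate is divided into 3 equal shares of 1/3 among Dalia, Layth, Maysoon.
Dalia is living and takes 1/3.
Layth predeceased; the 1/3 allotted to Layth's branch passes to Layth's issue by representation.
The 1/3 is divided into 2 equal shares of 1/6 among Khalida, Ghada.
Khalida is living and takes 1/6.
Ghada predeceased; the 1/6 allotted to Ghada's branch passes to Ghada's issue by representation.
The 1/6 is divided into 3 equal shares of 1/18 among Hamid, Yasmin, Umar.
Hamid is living and takes 1/18.
Yasmin is living and takes 1/18.
Umar is living and takes 1/18.
Maysoon predeceased; the 1/3 allotted to Maysoon's branch passes to Maysoon's issue by representation.
The 1/3 is divided into 4 equal shares of 1/12 among Fahad, Rashida, Jamal, Karim.
Fahad is living and takes 1/12.
Rashida is living and takes 1/12.
Jamal is living and takes 1/12.
Karim predeceased; the 1/12 allotted to Karim's branch passes to Karim's issue by representation.
The 1/12 is divided into 2 equal shares of 1/24 among Farouk, Hanan.
Farouk is living and takes 1/24.
Hanan is living and takes 1/24.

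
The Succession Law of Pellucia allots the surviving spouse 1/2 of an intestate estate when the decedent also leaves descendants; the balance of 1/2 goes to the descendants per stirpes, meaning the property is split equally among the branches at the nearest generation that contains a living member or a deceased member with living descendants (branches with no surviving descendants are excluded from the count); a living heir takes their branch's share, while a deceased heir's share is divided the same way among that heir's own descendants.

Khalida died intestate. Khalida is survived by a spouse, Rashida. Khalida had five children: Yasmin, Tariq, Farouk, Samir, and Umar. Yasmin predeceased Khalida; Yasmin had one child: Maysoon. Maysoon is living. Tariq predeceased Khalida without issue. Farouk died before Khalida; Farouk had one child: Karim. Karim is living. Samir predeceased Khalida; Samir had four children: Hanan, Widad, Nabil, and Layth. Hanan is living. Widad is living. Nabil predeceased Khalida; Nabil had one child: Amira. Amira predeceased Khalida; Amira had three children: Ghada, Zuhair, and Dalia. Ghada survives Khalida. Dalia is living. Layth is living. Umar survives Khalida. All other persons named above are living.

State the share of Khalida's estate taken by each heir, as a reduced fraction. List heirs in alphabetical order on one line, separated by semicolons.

Dalia 1/96; Ghada 1/96; Hanan 1/32; Karim 1/8; Layth 1/32; Maysoon 1/8; Rashida 1/2; Umar 1/8; Widad 1/32; Zuhair 1/96

Rashida, as surviving spouse, takes 1/2.
The remaining 1/2 passes to Khalida's descendants per stirpes.
Tariq left no surviving issue, so that branch lapses and is disregarded.
The 1/2 is divided into 4 equal shares of 1/8 among Yasmin, Farouk, Samir, Umar.
Yasmin predeceased; the 1/8 allotted to Yasmin's branch passes to Yasmin's issue by representation.
Maysoon is the sole taker at this level and receives the full 1/8.
Farouk predeceased; the 1/8 allotted to Farouk's branch passes to Farouk's issue by representation.
Karim is the sole taker at this level and receives the full 1/8.
Samir predeceased; the 1/8 allotted to Samir's branch passes to Samir's issue by representation.
The 1/8 is divided into 4 equal shares of 1/32 among Hanan, Widad, Nabil, Layth.
Hanan is living and takes 1/32.
Widad is living and takes 1/32.
Nabil predeceased; the 1/32 allotted to Nabil's branch passes to Nabil's issue by representation.
Amira's line is the sole branch at this level, so the full 1/32 passes to Amira's issue by representation.
The 1/32 is divided into 3 equal shares of 1/96 among Ghada, Zuhair, Dalia.
Ghada is living and takes 1/96.
Zuhair is living and takes 1/96.
Dalia is living and takes 1/96.
Layth is living and takes 1/32.
Umar is living and takes 1/8.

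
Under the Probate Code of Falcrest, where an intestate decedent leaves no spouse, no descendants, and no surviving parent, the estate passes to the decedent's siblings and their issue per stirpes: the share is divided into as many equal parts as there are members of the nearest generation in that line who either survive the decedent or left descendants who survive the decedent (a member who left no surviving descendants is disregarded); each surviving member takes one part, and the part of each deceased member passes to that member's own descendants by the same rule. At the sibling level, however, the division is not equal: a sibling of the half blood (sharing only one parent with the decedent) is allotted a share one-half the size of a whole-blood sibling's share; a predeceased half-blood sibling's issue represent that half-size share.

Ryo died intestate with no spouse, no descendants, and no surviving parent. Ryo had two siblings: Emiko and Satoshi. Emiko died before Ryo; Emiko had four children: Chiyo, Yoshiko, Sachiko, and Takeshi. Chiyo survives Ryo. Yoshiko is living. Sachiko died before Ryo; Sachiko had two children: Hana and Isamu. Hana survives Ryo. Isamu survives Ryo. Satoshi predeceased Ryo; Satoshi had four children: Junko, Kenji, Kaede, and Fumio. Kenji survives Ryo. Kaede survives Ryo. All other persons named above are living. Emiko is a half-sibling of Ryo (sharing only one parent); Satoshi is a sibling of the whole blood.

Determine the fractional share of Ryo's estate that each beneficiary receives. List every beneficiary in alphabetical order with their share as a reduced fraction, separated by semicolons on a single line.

No spouse, descendants, or parent survives, so the estate passes to Ryo's siblings per stirpes.
Half-blood siblings count for one-half the weight of whole-blood siblings at the initial division.
Dividing 1 in proportion to weights (total weight 3/2): Emiko (weight 1/2) → 1/3; Satoshi (weight 1) → 2/3.
Emiko predeceased; the 1/3 allotted to Emiko's branch passes to Emiko's issue by representation.
The 1/3 is divided into 4 equal shares of 1/12 among Chiyo, Yoshiko, Sachiko, Takeshi.
Chiyo is living and takes 1/12.
Yoshiko is living and takes 1/12.
Sachiko predeceased; the 1/12 allotted to Sachiko's branch passes to Sachiko's issue by representation.
The 1/12 is divided into 2 equal shares of 1/24 among Hana, Isamu.
Hana is living and takes 1/24.
Isamu is living and takes 1/24.
Takeshi is living and takes 1/12.
Satoshi predeceased; the 2/3 allotted to Satoshi's branch passes to Satoshi's issue by representation.
The 2/3 is divided into 4 equal shares of 1/6 among Junko, Kenji, Kaede, Fumio.
Junko is living and takes 1/6.
Kenji is living and takes 1/6.
Kaede is living and takes 1/6.
Fumio is living and takes 1/6.

Chiyo 1/12; Fumio 1/6; Hana 1/24; Isamu 1/24; Junko 1/6; Kaede 1/6; Kenji 1/6; Takeshi 1/12; Yoshiko 1/12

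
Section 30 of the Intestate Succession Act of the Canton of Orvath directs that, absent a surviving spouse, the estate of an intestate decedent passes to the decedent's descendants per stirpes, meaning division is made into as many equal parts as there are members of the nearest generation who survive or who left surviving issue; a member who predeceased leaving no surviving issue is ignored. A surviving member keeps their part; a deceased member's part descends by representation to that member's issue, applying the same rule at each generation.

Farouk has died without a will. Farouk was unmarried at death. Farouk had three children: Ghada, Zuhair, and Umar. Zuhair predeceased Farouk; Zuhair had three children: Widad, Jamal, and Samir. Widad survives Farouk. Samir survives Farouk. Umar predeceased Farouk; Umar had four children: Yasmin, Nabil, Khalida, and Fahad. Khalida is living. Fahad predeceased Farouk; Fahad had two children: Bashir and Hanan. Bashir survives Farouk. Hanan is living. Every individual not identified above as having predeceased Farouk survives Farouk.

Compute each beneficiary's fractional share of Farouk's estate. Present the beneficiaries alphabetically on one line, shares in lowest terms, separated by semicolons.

Bashir 1/24; Ghada 1/3; Hanan 1/24; Jamal 1/9; Khalida 1/12; Nabil 1/12; Samir 1/9; Widad 1/9; Yasmin 1/12

There is no surviving spouse, so the entire estate passes to Farouk's descendants per stirpes.
The estate is divided into 3 equal shares of 1/3 among Ghada, Zuhair, Umar.
Ghada is living and takes 1/3.
Zuhair predeceased; the 1/3 allotted to Zuhair's branch passes to Zuhair's issue by representation.
The 1/3 is divided into 3 equal shares of 1/9 among Widad, Jamal, Samir.
Widad is living and takes 1/9.
Jamal is living and takes 1/9.
Samir is living and takes 1/9.
Umar predeceased; the 1/3 allotted to Umar's branch passes to Umar's issue by representation.
The 1/3 is divided into 4 equal shares of 1/12 among Yasmin, Nabil, Khalida, Fahad.
Yasmin is living and takes 1/12.
Nabil is living and takes 1/12.
Khalida is living and takes 1/12.
Fahad predeceased; the 1/12 allotted to Fahad's branch passes to Fahad's issue by representation.
The 1/12 is divided into 2 equal shares of 1/24 among Bashir, Hanan.
Bashir is living and takes 1/24.
Hanan is living and takes 1/24.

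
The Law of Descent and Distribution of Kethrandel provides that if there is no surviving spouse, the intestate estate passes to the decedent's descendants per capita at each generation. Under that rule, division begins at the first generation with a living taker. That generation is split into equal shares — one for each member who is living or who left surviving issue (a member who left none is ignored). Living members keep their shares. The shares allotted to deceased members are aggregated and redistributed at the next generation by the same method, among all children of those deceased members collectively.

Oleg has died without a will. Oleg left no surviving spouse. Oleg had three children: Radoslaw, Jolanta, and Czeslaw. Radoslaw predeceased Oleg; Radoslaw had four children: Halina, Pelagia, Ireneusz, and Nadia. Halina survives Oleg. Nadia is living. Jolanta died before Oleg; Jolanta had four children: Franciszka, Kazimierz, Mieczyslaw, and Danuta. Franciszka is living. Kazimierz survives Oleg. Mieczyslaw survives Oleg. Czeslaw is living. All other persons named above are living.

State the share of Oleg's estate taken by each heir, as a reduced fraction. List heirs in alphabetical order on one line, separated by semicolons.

Czeslaw 1/3; Danuta 1/12; Franciszka 1/12; Halina 1/12; Ireneusz 1/12; Kazimierz 1/12; Mieczyslaw 1/12; Nadia 1/12; Pelagia 1/12

There is no surviving spouse, so the entire estate passes to Oleg's descendants per capita at each generation.
At generation 1 (Radoslaw, Jolanta, Czeslaw) there are 3 shares of (1)/3 = 1/3 each.
Living: Czeslaw — each takes 1/3.
Deceased: Radoslaw and Jolanta. Their combined 2/3 is pooled and carried to generation 2.
At generation 2 (Halina, Pelagia, Ireneusz, Nadia, Franciszka, Kazimierz, Mieczyslaw, Danuta) there are 8 shares of (2/3)/8 = 1/12 each.
Living: Halina, Pelagia, Ireneusz, Nadia, Franciszka, Kazimierz, Mieczyslaw, and Danuta — each takes 1/12.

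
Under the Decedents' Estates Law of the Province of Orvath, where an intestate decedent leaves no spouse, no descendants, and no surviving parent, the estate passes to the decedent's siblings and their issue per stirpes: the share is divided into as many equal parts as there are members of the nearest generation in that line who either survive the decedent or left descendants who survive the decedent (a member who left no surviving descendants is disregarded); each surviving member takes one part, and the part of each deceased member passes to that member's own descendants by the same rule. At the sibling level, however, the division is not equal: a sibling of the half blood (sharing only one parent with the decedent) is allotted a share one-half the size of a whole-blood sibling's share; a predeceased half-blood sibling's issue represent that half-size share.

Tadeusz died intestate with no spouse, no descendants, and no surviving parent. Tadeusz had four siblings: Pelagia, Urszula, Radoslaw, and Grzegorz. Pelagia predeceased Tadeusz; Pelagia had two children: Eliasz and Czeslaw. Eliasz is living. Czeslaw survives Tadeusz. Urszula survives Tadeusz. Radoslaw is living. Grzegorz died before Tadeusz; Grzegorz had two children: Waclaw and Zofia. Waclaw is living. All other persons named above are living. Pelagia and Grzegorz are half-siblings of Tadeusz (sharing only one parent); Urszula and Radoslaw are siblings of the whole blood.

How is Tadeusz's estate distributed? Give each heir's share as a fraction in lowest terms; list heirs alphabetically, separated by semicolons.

No spouse, descendants, or parent survives, so the estate passes to Tadeusz's siblings per stirpes.
Half-blood siblings count for one-half the weight of whole-blood siblings at the initial division.
Dividing 1 in proportion to weights (total weight 3): Pelagia (weight 1/2) → 1/6; Urszula (weight 1) → 1/3; Radoslaw (weight 1) → 1/3; Grzegorz (weight 1/2) → 1/6.
Pelagia predeceased; the 1/6 allotted to Pelagia's branch passes to Pelagia's issue by representation.
The 1/6 is divided into 2 equal shares of 1/12 among Eliasz, Czeslaw.
Eliasz is living and takes 1/12.
Czeslaw is living and takes 1/12.
Urszula is living and takes 1/3.
Radoslaw is living and takes 1/3.
Grzegorz predeceased; the 1/6 allotted to Grzegorz's branch passes to Grzegorz's issue by representation.
The 1/6 is divided into 2 equal shares of 1/12 among Waclaw, Zofia.
Waclaw is living and takes 1/12.
Zofia is living and takes 1/12.

Czeslaw 1/12; Eliasz 1/12; Radoslaw 1/3; Urszula 1/3; Waclaw 1/12; Zofia 1/12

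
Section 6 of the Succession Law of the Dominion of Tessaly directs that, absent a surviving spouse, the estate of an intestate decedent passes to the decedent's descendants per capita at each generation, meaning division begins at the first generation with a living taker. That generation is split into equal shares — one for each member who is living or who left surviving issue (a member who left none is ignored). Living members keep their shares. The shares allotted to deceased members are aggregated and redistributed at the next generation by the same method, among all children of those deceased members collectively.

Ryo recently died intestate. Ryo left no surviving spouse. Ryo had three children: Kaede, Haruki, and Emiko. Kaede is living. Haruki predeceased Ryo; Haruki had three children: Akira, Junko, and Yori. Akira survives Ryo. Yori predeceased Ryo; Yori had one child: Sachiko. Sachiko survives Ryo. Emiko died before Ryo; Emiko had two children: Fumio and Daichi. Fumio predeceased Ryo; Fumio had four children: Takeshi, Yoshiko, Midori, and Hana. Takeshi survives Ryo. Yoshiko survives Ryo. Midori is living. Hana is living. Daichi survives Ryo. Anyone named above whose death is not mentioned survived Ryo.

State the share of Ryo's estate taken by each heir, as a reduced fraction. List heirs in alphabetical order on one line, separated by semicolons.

Akira 2/15; Daichi 2/15; Hana 4/75; Junko 2/15; Kaede 1/3; Midori 4/75; Sachiko 4/75; Takeshi 4/75; Yoshiko 4/75

There is no surviving spouse, so the entire estate passes to Ryo's descendants per capita at each generation.
At generation 1 (Kaede, Haruki, Emiko) there are 3 shares of (1)/3 = 1/3 each.
Living: Kaede — each takes 1/3.
Deceased: Haruki and Emiko. Their combined 2/3 is pooled and carried to generation 2.
At generation 2 (Akira, Junko, Yori, Fumio, Daichi) there are 5 shares of (2/3)/5 = 2/15 each.
Living: Akira, Junko, and Daichi — each takes 2/15.
Deceased: Yori and Fumio. Their combined 4/15 is pooled and carried to generation 3.
At generation 3 (Sachiko, Takeshi, Yoshiko, Midori, Hana) there are 5 shares of (4/15)/5 = 4/75 each.
Living: Sachiko, Takeshi, Yoshiko, Midori, and Hana — each takes 4/75.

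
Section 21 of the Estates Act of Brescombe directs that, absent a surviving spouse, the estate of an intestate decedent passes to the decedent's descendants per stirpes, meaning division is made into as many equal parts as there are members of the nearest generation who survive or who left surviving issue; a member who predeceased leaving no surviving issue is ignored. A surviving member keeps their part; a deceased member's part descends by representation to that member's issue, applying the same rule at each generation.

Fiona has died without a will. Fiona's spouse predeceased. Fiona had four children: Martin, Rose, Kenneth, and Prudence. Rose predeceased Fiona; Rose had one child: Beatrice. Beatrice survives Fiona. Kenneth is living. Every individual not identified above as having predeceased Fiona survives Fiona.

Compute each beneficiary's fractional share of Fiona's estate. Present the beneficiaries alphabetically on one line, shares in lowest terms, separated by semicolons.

Beatrice 1/4; Kenneth 1/4; Martin 1/4; Prudence 1/4

There is no surviving spouse, so the entire estate passes to Fiona's descendants per stirpes.
The estate is divided into 4 equal shares of 1/4 among Martin, Rose, Kenneth, Prudence.
Martin is living and takes 1/4.
Rose predeceased; the 1/4 allotted to Rose's branch passes to Rose's issue by representation.
Beatrice is the sole taker at this level and receives the full 1/4.
Kenneth is living and takes 1/4.
Prudence is living and takes 1/4.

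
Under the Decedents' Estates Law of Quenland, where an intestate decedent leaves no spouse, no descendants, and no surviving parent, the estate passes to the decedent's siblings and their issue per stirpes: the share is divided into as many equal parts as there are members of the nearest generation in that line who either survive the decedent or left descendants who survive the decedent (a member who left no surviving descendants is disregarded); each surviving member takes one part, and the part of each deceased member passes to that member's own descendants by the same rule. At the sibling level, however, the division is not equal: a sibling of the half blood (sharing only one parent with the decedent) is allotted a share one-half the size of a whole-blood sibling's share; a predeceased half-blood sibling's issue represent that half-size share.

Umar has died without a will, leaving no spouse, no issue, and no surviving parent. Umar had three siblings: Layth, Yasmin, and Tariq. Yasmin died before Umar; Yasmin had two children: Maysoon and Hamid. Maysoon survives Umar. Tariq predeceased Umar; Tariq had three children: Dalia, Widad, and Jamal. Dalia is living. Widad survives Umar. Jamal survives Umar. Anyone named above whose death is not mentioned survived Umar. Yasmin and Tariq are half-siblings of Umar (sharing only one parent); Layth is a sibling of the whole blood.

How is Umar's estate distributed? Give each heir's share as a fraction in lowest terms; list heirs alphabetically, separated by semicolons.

No spouse, descendants, or parent survives, so the estate passes to Umar's siblings per stirpes.
Half-blood siblings count for one-half the weight of whole-blood siblings at the initial division.
Dividing 1 in proportion to weights (total weight 2): Layth (weight 1) → 1/2; Yasmin (weight 1/2) → 1/4; Tariq (weight 1/2) → 1/4.
Layth is living and takes 1/2.
Yasmin predeceased; the 1/4 allotted to Yasmin's branch passes to Yasmin's issue by representation.
The 1/4 is divided into 2 equal shares of 1/8 among Maysoon, Hamid.
Maysoon is living and takes 1/8.
Hamid is living and takes 1/8.
Tariq predeceased; the 1/4 allotted to Tariq's branch passes to Tariq's issue by representation.
The 1/4 is divided into 3 equal shares of 1/12 among Dalia, Widad, Jamal.
Dalia is living and takes 1/12.
Widad is living and takes 1/12.
Jamal is living and takes 1/12.

Dalia 1/12; Hamid 1/8; Jamal 1/12; Layth 1/2; Maysoon 1/8; Widad 1/12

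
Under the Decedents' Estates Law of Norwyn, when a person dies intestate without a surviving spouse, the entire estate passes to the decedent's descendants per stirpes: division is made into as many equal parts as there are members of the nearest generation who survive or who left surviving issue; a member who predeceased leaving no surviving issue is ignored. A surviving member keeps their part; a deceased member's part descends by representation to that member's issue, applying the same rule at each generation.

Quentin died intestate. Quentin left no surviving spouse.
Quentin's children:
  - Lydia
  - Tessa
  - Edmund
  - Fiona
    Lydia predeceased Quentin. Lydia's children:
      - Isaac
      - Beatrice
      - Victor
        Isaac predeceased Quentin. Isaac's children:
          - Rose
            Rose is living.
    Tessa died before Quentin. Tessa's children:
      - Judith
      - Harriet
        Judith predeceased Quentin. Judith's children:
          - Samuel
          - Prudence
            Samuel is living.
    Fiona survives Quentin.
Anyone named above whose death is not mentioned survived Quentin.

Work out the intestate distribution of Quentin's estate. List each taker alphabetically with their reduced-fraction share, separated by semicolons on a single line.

Beatrice 1/12; Edmund 1/4; Fiona 1/4; Harriet 1/8; Prudence 1/16; Rose 1/12; Samuel 1/16; Victor 1/12

There is no surviving spouse, so the entire estate passes to Quentin's descendants per stirpes.
The estate is divided into 4 equal shares of 1/4 among Lydia, Tessa, Edmund, Fiona.
Lydia predeceased; the 1/4 allotted to Lydia's branch passes to Lydia's issue by representation.
The 1/4 is divided into 3 equal shares of 1/12 among Isaac, Beatrice, Victor.
Isaac predeceased; the 1/12 allotted to Isaac's branch passes to Isaac's issue by representation.
Rose is the sole taker at this level and receives the full 1/12.
Beatrice is living and takes 1/12.
Victor is living and takes 1/12.
Tessa predeceased; the 1/4 allotted to Tessa's branch passes to Tessa's issue by representation.
The 1/4 is divided into 2 equal shares of 1/8 among Judith, Harriet.
Judith predeceased; the 1/8 allotted to Judith's branch passes to Judith's issue by representation.
The 1/8 is divided into 2 equal shares of 1/16 among Samuel, Prudence.
Samuel is living and takes 1/16.
Prudence is living and takes 1/16.
Harriet is living and takes 1/8.
Edmund is living and takes 1/4.
Fiona is living and takes 1/4.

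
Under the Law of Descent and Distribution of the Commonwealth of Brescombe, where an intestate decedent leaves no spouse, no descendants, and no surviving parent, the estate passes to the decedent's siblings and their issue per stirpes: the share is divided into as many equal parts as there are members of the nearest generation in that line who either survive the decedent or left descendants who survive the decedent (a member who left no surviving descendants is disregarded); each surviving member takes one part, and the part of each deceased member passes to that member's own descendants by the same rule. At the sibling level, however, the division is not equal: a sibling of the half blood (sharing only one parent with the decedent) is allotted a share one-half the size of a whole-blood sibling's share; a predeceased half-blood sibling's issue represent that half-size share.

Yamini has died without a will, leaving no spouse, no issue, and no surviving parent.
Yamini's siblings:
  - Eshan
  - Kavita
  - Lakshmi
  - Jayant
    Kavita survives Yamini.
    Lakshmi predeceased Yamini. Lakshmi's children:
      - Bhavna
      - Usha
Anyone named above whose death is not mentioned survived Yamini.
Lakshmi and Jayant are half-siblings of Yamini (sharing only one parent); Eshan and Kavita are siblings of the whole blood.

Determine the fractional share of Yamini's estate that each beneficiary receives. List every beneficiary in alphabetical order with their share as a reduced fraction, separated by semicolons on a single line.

No spouse, descendants, or parent survives, so the estate passes to Yamini's siblings per stirpes.
Half-blood siblings count for one-half the weight of whole-blood siblings at the initial division.
Dividing 1 in proportion to weights (total weight 3): Eshan (weight 1) → 1/3; Kavita (weight 1) → 1/3; Lakshmi (weight 1/2) → 1/6; Jayant (weight 1/2) → 1/6.
Eshan is living and takes 1/3.
Kavita is living and takes 1/3.
Lakshmi predeceased; the 1/6 allotted to Lakshmi's branch passes to Lakshmi's issue by representation.
The 1/6 is divided into 2 equal shares of 1/12 among Bhavna, Usha.
Bhavna is living and takes 1/12.
Usha is living and takes 1/12.
Jayant is living and takes 1/6.

Bhavna 1/12; Eshan 1/3; Jayant 1/6; Kavita 1/3; Usha 1/12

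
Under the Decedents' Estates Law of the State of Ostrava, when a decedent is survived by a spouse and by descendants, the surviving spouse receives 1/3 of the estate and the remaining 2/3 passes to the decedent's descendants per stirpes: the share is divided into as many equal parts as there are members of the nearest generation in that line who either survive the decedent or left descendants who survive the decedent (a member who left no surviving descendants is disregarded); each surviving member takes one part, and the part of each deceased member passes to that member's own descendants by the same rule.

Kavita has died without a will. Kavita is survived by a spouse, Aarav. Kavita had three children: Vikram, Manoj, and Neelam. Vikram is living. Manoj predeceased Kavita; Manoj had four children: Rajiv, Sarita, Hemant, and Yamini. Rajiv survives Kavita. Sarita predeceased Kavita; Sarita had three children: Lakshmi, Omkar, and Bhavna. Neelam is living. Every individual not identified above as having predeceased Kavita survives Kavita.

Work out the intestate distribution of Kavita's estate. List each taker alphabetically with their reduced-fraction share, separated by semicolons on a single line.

Aarav, as surviving spouse, takes 1/3.
The remaining 2/3 passes to Kavita's descendants per stirpes.
The 2/3 is divided into 3 equal shares of 2/9 among Vikram, Manoj, Neelam.
Vikram is living and takes 2/9.
Manoj predeceased; the 2/9 allotted to Manoj's branch passes to Manoj's issue by representation.
The 2/9 is divided into 4 equal shares of 1/18 among Rajiv, Sarita, Hemant, Yamini.
Rajiv is living and takes 1/18.
Sarita predeceased; the 1/18 allotted to Sarita's branch passes to Sarita's issue by representation.
The 1/18 is divided into 3 equal shares of 1/54 among Lakshmi, Omkar, Bhavna.
Lakshmi is living and takes 1/54.
Omkar is living and takes 1/54.
Bhavna is living and takes 1/54.
Hemant is living and takes 1/18.
Yamini is living and takes 1/18.
Neelam is living and takes 2/9.

Aarav 1/3; Bhavna 1/54; Hemant 1/18; Lakshmi 1/54; Neelam 2/9; Omkar 1/54; Rajiv 1/18; Vikram 2/9; Yamini 1/18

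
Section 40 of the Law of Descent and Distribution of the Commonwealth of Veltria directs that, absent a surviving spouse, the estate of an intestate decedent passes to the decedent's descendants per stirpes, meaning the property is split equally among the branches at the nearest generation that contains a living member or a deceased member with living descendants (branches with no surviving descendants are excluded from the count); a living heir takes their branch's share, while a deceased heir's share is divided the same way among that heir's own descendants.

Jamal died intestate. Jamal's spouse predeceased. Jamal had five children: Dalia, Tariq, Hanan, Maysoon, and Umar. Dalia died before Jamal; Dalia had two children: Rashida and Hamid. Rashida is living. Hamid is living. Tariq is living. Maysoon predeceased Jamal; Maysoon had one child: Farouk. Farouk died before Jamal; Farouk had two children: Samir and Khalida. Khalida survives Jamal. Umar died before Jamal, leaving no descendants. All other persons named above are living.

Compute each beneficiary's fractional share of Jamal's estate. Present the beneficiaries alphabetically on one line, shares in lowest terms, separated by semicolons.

Hamid 1/8; Hanan 1/4; Khalida 1/8; Rashida 1/8; Samir 1/8; Tariq 1/4

There is no surviving spouse, so the entire estate passes to Jamal's descendants per stirpes.
Umar left no surviving issue, so that branch lapses and is disregarded.
The estate is divided into 4 equal shares of 1/4 among Dalia, Tariq, Hanan, Maysoon.
Dalia predeceased; the 1/4 allotted to Dalia's branch passes to Dalia's issue by representation.
The 1/4 is divided into 2 equal shares of 1/8 among Rashida, Hamid.
Rashida is living and takes 1/8.
Hamid is living and takes 1/8.
Tariq is living and takes 1/4.
Hanan is living and takes 1/4.
Maysoon predeceased; the 1/4 allotted to Maysoon's branch passes to Maysoon's issue by representation.
Farouk's line is the sole branch at this level, so the full 1/4 passes to Farouk's issue by representation.
The 1/4 is divided into 2 equal shares of 1/8 among Samir, Khalida.
Samir is living and takes 1/8.
Khalida is living and takes 1/8.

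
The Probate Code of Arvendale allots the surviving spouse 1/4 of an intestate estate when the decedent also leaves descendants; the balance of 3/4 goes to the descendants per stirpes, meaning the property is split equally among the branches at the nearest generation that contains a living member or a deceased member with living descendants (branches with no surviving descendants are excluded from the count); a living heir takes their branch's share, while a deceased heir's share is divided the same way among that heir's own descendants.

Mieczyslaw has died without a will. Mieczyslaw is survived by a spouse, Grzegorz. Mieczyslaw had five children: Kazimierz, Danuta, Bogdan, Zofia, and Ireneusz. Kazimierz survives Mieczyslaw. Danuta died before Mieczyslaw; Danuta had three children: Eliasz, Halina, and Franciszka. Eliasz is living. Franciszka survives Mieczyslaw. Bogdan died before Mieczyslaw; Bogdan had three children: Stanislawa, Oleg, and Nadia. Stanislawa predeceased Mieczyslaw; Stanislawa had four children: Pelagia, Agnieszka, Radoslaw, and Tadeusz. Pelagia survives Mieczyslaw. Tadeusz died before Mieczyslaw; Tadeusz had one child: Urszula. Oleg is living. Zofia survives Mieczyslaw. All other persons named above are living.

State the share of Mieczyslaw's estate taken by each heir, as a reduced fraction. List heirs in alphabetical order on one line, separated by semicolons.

Agnieszka 1/80; Eliasz 1/20; Franciszka 1/20; Grzegorz 1/4; Halina 1/20; Ireneusz 3/20; Kazimierz 3/20; Nadia 1/20; Oleg 1/20; Pelagia 1/80; Radoslaw 1/80; Urszula 1/80; Zofia 3/20

Grzegorz, as surviving spouse, takes 1/4.
The remaining 3/4 passes to Mieczyslaw's descendants per stirpes.
The 3/4 is divided into 5 equal shares of 3/20 among Kazimierz, Danuta, Bogdan, Zofia, Ireneusz.
Kazimierz is living and takes 3/20.
Danuta predeceased; the 3/20 allotted to Danuta's branch passes to Danuta's issue by representation.
The 3/20 is divided into 3 equal shares of 1/20 among Eliasz, Halina, Franciszka.
Eliasz is living and takes 1/20.
Halina is living and takes 1/20.
Franciszka is living and takes 1/20.
Bogdan predeceased; the 3/20 allotted to Bogdan's branch passes to Bogdan's issue by representation.
The 3/20 is divided into 3 equal shares of 1/20 among Stanislawa, Oleg, Nadia.
Stanislawa predeceased; the 1/20 allotted to Stanislawa's branch passes to Stanislawa's issue by representation.
The 1/20 is divided into 4 equal shares of 1/80 among Pelagia, Agnieszka, Radoslaw, Tadeusz.
Pelagia is living and takes 1/80.
Agnieszka is living and takes 1/80.
Radoslaw is living and takes 1/80.
Tadeusz predeceased; the 1/80 allotted to Tadeusz's branch passes to Tadeusz's issue by representation.
Urszula is the sole taker at this level and receives the full 1/80.
Oleg is living and takes 1/20.
Nadia is living and takes 1/20.
Zofia is living and takes 3/20.
Ireneusz is living and takes 3/20.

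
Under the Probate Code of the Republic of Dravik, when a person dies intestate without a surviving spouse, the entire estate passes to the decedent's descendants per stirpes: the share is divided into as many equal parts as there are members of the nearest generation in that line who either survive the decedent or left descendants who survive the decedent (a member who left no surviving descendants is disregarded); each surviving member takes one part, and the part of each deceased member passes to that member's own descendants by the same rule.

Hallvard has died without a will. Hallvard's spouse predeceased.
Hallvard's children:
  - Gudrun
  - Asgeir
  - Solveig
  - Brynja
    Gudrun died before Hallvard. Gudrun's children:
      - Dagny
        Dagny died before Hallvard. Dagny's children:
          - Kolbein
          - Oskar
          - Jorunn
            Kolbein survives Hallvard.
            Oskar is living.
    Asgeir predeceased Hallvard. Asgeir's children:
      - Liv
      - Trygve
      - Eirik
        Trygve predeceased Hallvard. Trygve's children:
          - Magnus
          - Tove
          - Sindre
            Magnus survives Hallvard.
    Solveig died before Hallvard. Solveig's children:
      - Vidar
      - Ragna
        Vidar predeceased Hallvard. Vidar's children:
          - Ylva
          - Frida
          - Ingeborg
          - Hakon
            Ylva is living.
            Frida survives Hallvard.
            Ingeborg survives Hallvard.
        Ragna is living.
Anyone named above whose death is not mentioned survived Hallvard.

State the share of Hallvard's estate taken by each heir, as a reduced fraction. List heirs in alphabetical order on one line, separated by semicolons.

There is no surviving spouse, so the entire estate passes to Hallvard's descendants per stirpes.
The estate is divided into 4 equal shares of 1/4 among Gudrun, Asgeir, Solveig, Brynja.
Gudrun predeceased; the 1/4 allotted to Gudrun's branch passes to Gudrun's issue by representation.
Dagny's line is the sole branch at this level, so the full 1/4 passes to Dagny's issue by representation.
The 1/4 is divided into 3 equal shares of 1/12 among Kolbein, Oskar, Jorunn.
Kolbein is living and takes 1/12.
Oskar is living and takes 1/12.
Jorunn is living and takes 1/12.
Asgeir predeceased; the 1/4 allotted to Asgeir's branch passes to Asgeir's issue by representation.
The 1/4 is divided into 3 equal shares of 1/12 among Liv, Trygve, Eirik.
Liv is living and takes 1/12.
Trygve predeceased; the 1/12 allotted to Trygve's branch passes to Trygve's issue by representation.
The 1/12 is divided into 3 equal shares of 1/36 among Magnus, Tove, Sindre.
Magnus is living and takes 1/36.
Tove is living and takes 1/36.
Sindre is living and takes 1/36.
Eirik is living and takes 1/12.
Solveig predeceased; the 1/4 allotted to Solveig's branch passes to Solveig's issue by representation.
The 1/4 is divided into 2 equal shares of 1/8 among Vidar, Ragna.
Vidar predeceased; the 1/8 allotted to Vidar's branch passes to Vidar's issue by representation.
The 1/8 is divided into 4 equal shares of 1/32 among Ylva, Frida, Ingeborg, Hakon.
Ylva is living and takes 1/32.
Frida is living and takes 1/32.
Ingeborg is living and takes 1/32.
Hakon is living and takes 1/32.
Ragna is living and takes 1/8.
Brynja is living and takes 1/4.

Brynja 1/4; Eirik 1/12; Frida 1/32; Hakon 1/32; Ingeborg 1/32; Jorunn 1/12; Kolbein 1/12; Liv 1/12; Magnus 1/36; Oskar 1/12; Ragna 1/8; Sindre 1/36; Tove 1/36; Ylva 1/32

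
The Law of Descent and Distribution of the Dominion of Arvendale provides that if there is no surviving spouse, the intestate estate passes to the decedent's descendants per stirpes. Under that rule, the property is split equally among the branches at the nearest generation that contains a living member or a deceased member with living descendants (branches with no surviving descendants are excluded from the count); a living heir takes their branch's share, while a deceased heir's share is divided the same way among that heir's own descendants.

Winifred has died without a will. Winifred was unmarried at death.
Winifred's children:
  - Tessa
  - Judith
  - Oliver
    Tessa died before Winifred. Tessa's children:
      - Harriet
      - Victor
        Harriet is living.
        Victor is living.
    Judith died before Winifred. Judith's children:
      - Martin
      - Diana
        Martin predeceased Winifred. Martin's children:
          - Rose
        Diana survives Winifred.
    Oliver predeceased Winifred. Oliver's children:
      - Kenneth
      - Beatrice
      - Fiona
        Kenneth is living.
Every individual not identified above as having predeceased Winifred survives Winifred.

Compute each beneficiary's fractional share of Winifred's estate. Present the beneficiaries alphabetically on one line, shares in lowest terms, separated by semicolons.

There is no surviving spouse, so the entire estate passes to Winifred's descendants per stirpes.
The estate is divided into 3 equal shares of 1/3 among Tessa, Judith, Oliver.
Tessa predeceased; the 1/3 allotted to Tessa's branch passes to Tessa's issue by representation.
The 1/3 is divided into 2 equal shares of 1/6 among Harriet, Victor.
Harriet is living and takes 1/6.
Victor is living and takes 1/6.
Judith predeceased; the 1/3 allotted to Judith's branch passes to Judith's issue by representation.
The 1/3 is divided into 2 equal shares of 1/6 among Martin, Diana.
Martin predeceased; the 1/6 allotted to Martin's branch passes to Martin's issue by representation.
Rose is the sole taker at this level and receives the full 1/6.
Diana is living and takes 1/6.
Oliver predeceased; the 1/3 allotted to Oliver's branch passes to Oliver's issue by representation.
The 1/3 is divided into 3 equal shares of 1/9 among Kenneth, Beatrice, Fiona.
Kenneth is living and takes 1/9.
Beatrice is living and takes 1/9.
Fiona is living and takes 1/9.

Beatrice 1/9; Diana 1/6; Fiona 1/9; Harriet 1/6; Kenneth 1/9; Rose 1/6; Victor 1/6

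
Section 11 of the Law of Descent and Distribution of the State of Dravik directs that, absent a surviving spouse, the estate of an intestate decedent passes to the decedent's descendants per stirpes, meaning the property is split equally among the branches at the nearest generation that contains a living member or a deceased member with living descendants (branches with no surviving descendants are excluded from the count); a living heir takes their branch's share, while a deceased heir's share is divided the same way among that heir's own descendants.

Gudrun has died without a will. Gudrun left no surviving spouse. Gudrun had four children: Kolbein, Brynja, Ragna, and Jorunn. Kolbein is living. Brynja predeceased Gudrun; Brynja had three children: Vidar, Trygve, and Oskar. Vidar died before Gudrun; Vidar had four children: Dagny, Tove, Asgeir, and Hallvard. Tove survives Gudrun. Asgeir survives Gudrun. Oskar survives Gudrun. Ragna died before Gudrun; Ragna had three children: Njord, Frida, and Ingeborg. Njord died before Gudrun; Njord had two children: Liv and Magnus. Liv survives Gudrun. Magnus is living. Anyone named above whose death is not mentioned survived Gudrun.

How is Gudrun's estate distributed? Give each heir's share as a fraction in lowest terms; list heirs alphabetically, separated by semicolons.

Asgeir 1/48; Dagny 1/48; Frida 1/12; Hallvard 1/48; Ingeborg 1/12; Jorunn 1/4; Kolbein 1/4; Liv 1/24; Magnus 1/24; Oskar 1/12; Tove 1/48; Trygve 1/12

There is no surviving spouse, so the entire estate passes to Gudrun's descendants per stirpes.
The estate is divided into 4 equal shares of 1/4 among Kolbein, Brynja, Ragna, Jorunn.
Kolbein is living and takes 1/4.
Brynja predeceased; the 1/4 allotted to Brynja's branch passes to Brynja's issue by representation.
The 1/4 is divided into 3 equal shares of 1/12 among Vidar, Trygve, Oskar.
Vidar predeceased; the 1/12 allotted to Vidar's branch passes to Vidar's issue by representation.
The 1/12 is divided into 4 equal shares of 1/48 among Dagny, Tove, Asgeir, Hallvard.
Dagny is living and takes 1/48.
Tove is living and takes 1/48.
Asgeir is living and takes 1/48.
Hallvard is living and takes 1/48.
Trygve is living and takes 1/12.
Oskar is living and takes 1/12.
Ragna predeceased; the 1/4 allotted to Ragna's branch passes to Ragna's issue by representation.
The 1/4 is divided into 3 equal shares of 1/12 among Njord, Frida, Ingeborg.
Njord predeceased; the 1/12 allotted to Njord's branch passes to Njord's issue by representation.
The 1/12 is divided into 2 equal shares of 1/24 among Liv, Magnus.
Liv is living and takes 1/24.
Magnus is living and takes 1/24.
Frida is living and takes 1/12.
Ingeborg is living and takes 1/12.
Jorunn is living and takes 1/4.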